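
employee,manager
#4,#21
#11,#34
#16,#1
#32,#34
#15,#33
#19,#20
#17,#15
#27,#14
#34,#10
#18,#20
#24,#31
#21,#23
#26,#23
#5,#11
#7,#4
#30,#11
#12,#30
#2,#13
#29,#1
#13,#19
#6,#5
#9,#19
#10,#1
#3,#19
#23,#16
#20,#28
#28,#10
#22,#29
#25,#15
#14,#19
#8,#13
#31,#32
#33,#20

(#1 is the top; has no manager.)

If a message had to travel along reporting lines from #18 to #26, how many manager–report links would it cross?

7

#18 is 4 levels below #1, and #26 is 3 levels below #1 (their lowest common manager). The shortest path runs up from #18 to #1 and back down to #26: 4 + 3 = 7 links.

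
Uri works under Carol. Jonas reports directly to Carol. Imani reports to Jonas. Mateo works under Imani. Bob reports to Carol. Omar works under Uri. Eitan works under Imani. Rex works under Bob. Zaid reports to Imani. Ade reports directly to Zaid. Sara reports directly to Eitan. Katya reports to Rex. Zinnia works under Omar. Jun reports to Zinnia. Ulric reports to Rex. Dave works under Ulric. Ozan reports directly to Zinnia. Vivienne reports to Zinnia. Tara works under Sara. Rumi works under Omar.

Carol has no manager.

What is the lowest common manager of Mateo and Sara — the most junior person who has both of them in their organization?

Mateo's chain of managers is Imani, Jonas, Carol. Sara's chain of managers is Eitan, Imani, Jonas, Carol. The first manager that appears in both chains is Imani.

Imani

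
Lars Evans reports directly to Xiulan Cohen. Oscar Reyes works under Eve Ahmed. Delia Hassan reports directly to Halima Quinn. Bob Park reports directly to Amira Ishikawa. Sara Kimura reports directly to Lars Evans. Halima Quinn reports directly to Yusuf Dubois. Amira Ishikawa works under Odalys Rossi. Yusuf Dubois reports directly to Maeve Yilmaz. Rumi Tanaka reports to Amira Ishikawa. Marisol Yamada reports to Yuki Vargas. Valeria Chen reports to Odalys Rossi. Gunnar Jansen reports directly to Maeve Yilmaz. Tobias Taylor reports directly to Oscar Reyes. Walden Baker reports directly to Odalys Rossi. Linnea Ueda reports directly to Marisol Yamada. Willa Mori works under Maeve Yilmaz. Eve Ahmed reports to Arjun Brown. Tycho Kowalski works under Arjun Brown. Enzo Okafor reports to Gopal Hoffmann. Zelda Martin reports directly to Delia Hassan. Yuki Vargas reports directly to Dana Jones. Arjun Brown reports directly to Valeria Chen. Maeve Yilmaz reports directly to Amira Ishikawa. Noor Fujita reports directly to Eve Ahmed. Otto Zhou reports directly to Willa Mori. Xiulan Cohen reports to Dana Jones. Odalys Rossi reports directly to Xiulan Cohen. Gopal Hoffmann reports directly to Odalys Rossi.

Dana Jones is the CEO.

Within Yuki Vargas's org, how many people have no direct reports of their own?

1

The only person in Yuki Vargas's organization with no one reporting to them is Linnea Ueda. That is 1.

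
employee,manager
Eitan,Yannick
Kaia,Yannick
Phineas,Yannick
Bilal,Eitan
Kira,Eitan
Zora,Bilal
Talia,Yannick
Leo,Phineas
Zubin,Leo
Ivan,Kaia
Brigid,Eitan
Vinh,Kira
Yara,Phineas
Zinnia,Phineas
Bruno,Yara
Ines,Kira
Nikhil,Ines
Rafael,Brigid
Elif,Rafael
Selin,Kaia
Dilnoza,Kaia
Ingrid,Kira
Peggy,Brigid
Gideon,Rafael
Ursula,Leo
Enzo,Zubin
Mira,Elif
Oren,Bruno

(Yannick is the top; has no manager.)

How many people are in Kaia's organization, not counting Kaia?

3

Kaia directly manages Ivan, Selin, Dilnoza. Ivan has no reports. Selin has no reports. Dilnoza has no reports. So Kaia's organization is 3 direct reports plus everyone under them: 1 + 1 + 1 = 3.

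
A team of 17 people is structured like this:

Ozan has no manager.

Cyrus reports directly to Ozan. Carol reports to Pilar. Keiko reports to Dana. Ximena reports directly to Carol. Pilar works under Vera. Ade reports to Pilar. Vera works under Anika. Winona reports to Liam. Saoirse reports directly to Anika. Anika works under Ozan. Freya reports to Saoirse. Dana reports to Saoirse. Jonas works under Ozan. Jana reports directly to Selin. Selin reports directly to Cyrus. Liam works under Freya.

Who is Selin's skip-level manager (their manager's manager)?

Ozan

Selin reports to Cyrus, and Cyrus reports to Ozan. So Selin's skip-level manager is Ozan.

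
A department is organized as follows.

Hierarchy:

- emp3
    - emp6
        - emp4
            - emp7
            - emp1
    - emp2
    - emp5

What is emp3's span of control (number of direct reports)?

3

emp3 directly manages emp6, emp2, emp5. That is 3 direct reports.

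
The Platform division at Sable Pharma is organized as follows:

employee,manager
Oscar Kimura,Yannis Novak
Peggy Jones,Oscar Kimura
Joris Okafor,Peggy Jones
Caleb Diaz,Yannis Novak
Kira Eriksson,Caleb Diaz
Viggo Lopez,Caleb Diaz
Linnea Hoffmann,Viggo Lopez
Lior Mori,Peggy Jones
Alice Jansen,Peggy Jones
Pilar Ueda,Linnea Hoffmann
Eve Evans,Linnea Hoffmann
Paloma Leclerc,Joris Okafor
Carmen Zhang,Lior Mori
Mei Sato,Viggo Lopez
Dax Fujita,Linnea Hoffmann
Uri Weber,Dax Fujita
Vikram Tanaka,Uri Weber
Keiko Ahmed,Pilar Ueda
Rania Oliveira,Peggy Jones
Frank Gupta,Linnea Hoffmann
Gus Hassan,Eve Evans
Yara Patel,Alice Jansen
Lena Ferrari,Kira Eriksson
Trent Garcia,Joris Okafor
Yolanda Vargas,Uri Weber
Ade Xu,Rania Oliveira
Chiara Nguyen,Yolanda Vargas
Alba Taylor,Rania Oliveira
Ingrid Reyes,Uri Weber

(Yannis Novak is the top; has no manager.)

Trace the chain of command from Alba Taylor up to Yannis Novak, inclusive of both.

Alba Taylor reports to Rania Oliveira. Rania Oliveira reports to Peggy Jones. Peggy Jones reports to Oscar Kimura. Oscar Kimura reports to Yannis Novak. Yannis Novak is at the top.

Alba Taylor -> Rania Oliveira -> Peggy Jones -> Oscar Kimura -> Yannis Novak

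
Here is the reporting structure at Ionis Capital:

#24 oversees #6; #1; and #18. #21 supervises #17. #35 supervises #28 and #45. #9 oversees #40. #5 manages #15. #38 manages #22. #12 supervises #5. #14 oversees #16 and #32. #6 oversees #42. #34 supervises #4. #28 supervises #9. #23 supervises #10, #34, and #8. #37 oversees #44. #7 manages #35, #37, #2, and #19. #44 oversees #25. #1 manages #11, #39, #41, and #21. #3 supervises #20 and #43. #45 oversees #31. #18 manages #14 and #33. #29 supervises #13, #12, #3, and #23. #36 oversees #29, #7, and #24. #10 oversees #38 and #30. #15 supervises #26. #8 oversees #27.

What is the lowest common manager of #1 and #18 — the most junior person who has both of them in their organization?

#1's chain of managers is #24, #36. #18's chain of managers is #24, #36. The first manager that appears in both chains is #24.

#24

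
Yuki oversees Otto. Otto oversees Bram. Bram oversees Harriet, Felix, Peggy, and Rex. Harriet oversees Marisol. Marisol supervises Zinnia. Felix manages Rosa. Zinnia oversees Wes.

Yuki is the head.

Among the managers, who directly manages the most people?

Direct-report counts: Yuki has 1; Otto has 1; Bram has 4; Felix has 1; Harriet has 1; Marisol has 1; Zinnia has 1. The largest is 4, held by Bram.

Bram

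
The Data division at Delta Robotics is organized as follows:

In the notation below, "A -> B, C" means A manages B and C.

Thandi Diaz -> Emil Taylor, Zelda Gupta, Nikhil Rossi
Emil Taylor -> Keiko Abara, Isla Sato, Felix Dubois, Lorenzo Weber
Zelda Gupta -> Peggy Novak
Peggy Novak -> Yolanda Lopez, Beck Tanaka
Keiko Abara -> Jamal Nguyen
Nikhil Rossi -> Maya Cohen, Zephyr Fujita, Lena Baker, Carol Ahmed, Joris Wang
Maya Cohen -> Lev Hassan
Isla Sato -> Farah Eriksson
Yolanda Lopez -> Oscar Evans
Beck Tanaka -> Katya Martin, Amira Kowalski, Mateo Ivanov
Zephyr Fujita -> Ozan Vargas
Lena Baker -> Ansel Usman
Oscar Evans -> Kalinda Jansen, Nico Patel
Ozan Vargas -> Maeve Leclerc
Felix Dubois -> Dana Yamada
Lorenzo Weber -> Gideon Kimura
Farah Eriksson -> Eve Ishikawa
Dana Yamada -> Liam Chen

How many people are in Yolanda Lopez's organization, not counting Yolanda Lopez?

Yolanda Lopez directly manages Oscar Evans. Under Oscar Evans: Nico Patel, Kalinda Jansen (2). That's 3 in total.

3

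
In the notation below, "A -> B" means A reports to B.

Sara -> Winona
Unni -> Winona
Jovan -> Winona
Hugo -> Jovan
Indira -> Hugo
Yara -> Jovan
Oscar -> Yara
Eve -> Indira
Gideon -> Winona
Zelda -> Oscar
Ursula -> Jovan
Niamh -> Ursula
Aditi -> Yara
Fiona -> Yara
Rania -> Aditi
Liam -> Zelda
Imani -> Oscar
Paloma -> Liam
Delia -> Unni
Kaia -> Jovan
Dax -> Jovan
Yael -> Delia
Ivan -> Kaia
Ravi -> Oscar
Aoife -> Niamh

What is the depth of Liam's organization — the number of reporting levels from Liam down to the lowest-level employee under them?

The longest chain under Liam runs Liam → Paloma, which is 1 level below Liam.

1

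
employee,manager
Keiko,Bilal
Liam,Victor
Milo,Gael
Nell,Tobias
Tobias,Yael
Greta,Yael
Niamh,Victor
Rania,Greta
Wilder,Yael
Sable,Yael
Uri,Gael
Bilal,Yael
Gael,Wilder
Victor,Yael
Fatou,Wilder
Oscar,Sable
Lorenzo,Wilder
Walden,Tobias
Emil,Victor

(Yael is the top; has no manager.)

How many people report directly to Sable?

1

Sable directly manages Oscar. That is 1 direct report.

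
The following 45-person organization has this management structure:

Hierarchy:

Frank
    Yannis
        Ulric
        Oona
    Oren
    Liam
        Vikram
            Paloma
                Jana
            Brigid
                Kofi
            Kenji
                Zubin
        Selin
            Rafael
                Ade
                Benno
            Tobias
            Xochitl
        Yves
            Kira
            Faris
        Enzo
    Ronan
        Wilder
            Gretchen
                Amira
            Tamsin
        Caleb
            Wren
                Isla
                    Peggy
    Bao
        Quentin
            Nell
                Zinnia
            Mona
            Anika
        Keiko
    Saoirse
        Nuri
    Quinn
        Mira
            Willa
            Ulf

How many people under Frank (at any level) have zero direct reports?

23

The people in Frank's organization with no one reporting to them are Ulf, Willa, Nuri, Keiko, Anika, Mona, Zinnia, Peggy, Tamsin, Amira, Enzo, Faris, Kira, Xochitl, Tobias, Benno, Ade, Zubin, Kofi, Jana, Oren, Oona, Ulric. That is 23.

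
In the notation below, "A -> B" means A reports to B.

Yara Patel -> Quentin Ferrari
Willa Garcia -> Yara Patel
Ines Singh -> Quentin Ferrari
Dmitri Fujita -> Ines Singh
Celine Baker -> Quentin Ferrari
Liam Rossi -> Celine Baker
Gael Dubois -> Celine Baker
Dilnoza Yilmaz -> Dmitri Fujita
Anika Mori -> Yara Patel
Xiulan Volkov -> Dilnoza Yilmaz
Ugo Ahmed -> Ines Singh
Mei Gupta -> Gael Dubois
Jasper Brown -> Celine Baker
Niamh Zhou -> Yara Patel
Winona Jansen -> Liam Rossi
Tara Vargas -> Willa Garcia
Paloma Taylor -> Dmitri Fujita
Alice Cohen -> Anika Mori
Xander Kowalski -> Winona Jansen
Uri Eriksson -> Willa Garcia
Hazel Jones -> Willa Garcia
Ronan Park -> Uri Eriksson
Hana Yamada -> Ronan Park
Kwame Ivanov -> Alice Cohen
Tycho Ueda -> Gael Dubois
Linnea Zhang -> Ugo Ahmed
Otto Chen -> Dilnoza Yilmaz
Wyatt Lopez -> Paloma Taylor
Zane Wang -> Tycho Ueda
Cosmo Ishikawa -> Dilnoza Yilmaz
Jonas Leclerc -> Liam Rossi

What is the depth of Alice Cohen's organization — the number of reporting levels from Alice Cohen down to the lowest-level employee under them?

The longest chain under Alice Cohen runs Alice Cohen → Kwame Ivanov, which is 1 level below Alice Cohen.

1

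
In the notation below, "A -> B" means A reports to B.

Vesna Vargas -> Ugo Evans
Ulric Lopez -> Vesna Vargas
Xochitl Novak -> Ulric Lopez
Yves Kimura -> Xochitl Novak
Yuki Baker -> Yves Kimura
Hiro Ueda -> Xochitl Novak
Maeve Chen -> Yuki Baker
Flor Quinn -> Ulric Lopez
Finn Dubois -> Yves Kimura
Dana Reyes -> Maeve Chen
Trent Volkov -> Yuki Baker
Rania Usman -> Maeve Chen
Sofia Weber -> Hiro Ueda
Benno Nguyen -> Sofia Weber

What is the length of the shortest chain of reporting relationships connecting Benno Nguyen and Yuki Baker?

5

Benno Nguyen is 3 levels below Xochitl Novak, and Yuki Baker is 2 levels below Xochitl Novak (their lowest common manager). The shortest path runs up from Benno Nguyen to Xochitl Novak and back down to Yuki Baker: 3 + 2 = 5 links.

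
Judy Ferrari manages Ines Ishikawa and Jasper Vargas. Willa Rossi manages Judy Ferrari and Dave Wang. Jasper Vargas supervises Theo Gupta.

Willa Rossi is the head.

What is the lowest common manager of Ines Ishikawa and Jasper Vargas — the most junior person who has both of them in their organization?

Judy Ferrari

Ines Ishikawa's chain of managers is Judy Ferrari, Willa Rossi. Jasper Vargas's chain of managers is Judy Ferrari, Willa Rossi. The first manager that appears in both chains is Judy Ferrari.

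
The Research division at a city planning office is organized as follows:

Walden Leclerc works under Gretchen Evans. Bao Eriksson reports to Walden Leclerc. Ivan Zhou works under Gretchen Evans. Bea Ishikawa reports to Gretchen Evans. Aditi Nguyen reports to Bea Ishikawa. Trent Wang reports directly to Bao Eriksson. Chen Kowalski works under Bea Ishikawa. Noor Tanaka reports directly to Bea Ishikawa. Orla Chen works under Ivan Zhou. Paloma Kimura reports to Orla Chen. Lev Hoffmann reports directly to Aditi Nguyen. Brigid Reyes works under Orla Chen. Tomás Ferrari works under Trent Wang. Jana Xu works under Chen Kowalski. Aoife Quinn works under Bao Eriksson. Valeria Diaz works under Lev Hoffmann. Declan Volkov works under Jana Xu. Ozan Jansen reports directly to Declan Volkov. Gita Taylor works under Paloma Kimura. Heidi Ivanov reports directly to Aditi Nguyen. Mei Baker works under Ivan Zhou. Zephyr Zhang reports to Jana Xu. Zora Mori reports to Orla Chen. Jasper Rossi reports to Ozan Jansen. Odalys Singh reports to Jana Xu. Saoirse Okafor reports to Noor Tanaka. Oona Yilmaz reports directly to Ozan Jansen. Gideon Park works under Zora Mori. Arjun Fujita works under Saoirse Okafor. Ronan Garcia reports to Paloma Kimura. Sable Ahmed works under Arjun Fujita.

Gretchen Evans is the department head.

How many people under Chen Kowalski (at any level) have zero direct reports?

4

The people in Chen Kowalski's organization with no one reporting to them are Odalys Singh, Zephyr Zhang, Oona Yilmaz, Jasper Rossi. That is 4.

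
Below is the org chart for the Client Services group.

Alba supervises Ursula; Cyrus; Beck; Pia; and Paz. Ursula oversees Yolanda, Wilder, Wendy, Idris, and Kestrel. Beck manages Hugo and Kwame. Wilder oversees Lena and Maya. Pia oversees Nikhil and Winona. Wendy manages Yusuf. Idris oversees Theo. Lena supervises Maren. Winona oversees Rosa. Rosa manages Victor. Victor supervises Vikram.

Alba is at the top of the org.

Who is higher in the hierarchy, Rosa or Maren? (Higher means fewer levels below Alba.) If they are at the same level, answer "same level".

Rosa

Rosa is 3 levels below Alba; Maren is 4. Rosa is higher.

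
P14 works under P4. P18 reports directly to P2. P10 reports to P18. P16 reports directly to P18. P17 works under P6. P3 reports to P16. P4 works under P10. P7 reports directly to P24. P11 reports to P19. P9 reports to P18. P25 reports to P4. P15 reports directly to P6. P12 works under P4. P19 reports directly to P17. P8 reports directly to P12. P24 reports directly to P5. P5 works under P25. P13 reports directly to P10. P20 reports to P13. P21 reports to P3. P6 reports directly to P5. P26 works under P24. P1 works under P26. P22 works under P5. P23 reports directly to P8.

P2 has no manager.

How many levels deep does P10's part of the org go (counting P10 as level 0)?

7

The longest chain under P10 runs P10 → P4 → P25 → P5 → P6 → P17 → P19 → P11, which is 7 levels below P10.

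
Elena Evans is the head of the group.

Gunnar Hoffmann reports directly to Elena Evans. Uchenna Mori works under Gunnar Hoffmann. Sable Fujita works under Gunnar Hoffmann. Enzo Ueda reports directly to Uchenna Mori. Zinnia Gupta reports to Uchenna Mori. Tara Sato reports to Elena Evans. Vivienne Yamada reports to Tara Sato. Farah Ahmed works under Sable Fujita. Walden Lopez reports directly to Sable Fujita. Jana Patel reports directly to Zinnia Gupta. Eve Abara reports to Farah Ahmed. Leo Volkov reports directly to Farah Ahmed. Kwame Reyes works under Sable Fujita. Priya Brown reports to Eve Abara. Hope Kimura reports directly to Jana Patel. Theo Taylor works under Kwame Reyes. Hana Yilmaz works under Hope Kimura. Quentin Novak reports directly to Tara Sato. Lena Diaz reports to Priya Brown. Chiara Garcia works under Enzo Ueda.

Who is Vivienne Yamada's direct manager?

Vivienne Yamada reports directly to Tara Sato.

Tara Sato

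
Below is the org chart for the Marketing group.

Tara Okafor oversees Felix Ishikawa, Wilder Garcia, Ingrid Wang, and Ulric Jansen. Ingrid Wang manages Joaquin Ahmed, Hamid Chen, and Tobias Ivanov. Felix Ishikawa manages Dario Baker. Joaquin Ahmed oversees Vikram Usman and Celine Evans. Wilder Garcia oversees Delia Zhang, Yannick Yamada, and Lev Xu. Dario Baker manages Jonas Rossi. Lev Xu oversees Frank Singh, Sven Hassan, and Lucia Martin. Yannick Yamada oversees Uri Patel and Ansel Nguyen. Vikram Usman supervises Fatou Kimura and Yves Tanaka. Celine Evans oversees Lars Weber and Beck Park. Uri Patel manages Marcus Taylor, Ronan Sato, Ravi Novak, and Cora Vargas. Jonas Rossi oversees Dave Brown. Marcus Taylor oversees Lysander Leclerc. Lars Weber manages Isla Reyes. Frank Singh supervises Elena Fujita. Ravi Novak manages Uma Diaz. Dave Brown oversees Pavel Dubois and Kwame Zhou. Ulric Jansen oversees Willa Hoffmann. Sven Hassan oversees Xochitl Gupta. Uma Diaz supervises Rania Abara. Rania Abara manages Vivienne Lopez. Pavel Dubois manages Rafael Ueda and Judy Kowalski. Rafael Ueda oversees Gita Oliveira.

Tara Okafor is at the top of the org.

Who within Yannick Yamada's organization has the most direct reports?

Uri Patel

Direct-report counts within Yannick Yamada's organization: Yannick Yamada has 2; Uri Patel has 4; Ravi Novak has 1; Uma Diaz has 1; Rania Abara has 1; Marcus Taylor has 1. The largest is 4, held by Uri Patel.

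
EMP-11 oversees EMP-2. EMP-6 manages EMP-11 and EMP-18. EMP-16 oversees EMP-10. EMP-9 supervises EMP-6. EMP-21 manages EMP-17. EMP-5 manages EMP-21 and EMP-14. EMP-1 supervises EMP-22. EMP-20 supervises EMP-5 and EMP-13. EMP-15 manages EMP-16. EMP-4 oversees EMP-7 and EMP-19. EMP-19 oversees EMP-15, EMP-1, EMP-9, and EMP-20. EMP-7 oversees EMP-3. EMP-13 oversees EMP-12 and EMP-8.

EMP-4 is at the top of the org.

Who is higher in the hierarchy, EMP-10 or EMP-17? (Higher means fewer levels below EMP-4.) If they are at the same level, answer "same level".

EMP-10

EMP-10 is 4 levels below EMP-4; EMP-17 is 5. EMP-10 is higher.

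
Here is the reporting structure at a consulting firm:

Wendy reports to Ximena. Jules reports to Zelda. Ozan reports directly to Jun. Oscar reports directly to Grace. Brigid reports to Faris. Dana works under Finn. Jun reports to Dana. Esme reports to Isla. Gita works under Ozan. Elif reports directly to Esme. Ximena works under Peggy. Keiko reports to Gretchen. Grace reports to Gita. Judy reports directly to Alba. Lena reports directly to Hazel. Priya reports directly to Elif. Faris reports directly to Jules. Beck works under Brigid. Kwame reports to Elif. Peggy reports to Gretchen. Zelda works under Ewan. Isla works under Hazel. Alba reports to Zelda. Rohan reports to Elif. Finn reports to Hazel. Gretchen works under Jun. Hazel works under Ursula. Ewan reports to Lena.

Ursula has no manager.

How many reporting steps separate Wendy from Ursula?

8

Chain from Wendy up to Ursula: Wendy → Ximena → Peggy → Gretchen → Jun → Dana → Finn → Hazel → Ursula. That is 8 steps up, so Wendy is 8 levels below Ursula.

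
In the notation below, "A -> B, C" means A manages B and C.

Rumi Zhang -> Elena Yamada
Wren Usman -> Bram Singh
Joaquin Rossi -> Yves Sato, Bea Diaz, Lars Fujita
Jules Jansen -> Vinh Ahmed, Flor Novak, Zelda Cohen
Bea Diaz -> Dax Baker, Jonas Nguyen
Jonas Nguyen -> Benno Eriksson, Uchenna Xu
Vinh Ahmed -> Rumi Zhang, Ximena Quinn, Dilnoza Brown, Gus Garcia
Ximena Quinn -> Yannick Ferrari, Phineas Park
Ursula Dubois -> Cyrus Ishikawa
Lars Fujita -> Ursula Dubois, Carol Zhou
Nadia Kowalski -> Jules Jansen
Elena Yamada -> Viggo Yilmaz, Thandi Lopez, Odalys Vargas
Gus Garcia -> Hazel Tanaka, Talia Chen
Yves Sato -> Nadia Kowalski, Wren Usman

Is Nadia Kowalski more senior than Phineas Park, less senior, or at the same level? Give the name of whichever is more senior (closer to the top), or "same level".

Nadia Kowalski

Nadia Kowalski is 2 levels below Joaquin Rossi; Phineas Park is 6. Nadia Kowalski is higher.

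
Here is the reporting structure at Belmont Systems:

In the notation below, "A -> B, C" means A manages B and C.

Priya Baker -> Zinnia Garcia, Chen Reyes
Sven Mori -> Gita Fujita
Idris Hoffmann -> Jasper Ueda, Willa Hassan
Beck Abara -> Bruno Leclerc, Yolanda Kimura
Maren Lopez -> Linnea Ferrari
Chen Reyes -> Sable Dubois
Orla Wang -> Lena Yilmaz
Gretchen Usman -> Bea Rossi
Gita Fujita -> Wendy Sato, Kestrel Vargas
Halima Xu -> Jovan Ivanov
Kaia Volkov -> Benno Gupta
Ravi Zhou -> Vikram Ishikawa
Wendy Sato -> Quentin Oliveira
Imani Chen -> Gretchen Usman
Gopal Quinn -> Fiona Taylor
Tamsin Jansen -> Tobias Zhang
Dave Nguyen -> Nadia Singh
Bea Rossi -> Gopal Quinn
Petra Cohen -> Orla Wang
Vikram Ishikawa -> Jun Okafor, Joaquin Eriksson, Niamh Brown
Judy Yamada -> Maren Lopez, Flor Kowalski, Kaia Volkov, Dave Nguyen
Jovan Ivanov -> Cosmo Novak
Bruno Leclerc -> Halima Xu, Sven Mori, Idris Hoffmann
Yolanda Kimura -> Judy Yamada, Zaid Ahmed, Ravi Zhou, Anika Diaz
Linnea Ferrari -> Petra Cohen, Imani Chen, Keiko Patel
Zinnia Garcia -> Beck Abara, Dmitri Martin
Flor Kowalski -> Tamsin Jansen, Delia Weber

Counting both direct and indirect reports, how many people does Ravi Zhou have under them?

Ravi Zhou directly manages Vikram Ishikawa. Under Vikram Ishikawa: Niamh Brown, Joaquin Eriksson, Jun Okafor (3). That's 4 in total.

4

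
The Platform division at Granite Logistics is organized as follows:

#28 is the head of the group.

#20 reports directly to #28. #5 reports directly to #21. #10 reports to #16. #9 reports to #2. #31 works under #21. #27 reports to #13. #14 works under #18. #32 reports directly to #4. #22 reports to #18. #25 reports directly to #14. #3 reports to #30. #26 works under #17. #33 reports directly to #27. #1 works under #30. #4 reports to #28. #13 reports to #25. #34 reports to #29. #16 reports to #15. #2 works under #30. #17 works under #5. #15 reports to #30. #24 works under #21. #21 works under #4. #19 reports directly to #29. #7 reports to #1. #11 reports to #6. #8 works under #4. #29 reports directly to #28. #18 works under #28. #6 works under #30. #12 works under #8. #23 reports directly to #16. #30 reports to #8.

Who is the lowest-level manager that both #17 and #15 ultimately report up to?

#4

#17's chain of managers is #5, #21, #4, #28. #15's chain of managers is #30, #8, #4, #28. The first manager that appears in both chains is #4.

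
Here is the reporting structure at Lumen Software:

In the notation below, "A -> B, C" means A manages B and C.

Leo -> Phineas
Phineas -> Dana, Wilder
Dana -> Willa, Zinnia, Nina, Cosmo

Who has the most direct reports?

Dana

Direct-report counts: Leo has 1; Phineas has 2; Dana has 4. The largest is 4, held by Dana.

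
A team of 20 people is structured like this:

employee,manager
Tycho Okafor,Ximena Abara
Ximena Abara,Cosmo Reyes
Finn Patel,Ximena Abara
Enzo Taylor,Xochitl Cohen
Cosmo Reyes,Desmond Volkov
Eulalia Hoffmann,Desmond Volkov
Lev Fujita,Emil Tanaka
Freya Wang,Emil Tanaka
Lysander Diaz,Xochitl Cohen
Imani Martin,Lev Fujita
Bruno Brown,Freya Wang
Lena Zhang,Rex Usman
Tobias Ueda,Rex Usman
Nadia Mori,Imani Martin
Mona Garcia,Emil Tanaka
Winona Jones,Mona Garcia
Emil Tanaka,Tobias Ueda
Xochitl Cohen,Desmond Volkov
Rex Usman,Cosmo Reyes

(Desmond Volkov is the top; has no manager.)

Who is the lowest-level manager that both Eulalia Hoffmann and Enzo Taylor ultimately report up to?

Desmond Volkov

Eulalia Hoffmann's chain of managers is Desmond Volkov. Enzo Taylor's chain of managers is Xochitl Cohen, Desmond Volkov. The first manager that appears in both chains is Desmond Volkov.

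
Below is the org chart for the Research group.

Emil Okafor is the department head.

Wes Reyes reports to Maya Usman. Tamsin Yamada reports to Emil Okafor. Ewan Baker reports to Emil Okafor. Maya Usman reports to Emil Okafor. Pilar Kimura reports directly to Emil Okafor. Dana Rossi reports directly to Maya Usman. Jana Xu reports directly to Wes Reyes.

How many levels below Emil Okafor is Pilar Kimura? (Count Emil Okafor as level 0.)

1

Chain from Pilar Kimura up to Emil Okafor: Pilar Kimura → Emil Okafor. That is 1 step up, so Pilar Kimura is 1 level below Emil Okafor.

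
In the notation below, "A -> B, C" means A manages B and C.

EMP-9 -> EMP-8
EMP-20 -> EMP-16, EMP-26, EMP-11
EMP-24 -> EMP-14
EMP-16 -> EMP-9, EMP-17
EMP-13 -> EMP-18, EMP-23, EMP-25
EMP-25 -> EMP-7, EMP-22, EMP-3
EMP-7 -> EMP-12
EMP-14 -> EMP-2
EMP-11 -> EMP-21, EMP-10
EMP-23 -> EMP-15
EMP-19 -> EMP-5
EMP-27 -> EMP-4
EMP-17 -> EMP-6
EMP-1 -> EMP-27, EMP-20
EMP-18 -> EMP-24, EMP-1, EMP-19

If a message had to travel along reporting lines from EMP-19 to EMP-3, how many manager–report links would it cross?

4

EMP-19 is 2 levels below EMP-13, and EMP-3 is 2 levels below EMP-13 (their lowest common manager). The shortest path runs up from EMP-19 to EMP-13 and back down to EMP-3: 2 + 2 = 4 links.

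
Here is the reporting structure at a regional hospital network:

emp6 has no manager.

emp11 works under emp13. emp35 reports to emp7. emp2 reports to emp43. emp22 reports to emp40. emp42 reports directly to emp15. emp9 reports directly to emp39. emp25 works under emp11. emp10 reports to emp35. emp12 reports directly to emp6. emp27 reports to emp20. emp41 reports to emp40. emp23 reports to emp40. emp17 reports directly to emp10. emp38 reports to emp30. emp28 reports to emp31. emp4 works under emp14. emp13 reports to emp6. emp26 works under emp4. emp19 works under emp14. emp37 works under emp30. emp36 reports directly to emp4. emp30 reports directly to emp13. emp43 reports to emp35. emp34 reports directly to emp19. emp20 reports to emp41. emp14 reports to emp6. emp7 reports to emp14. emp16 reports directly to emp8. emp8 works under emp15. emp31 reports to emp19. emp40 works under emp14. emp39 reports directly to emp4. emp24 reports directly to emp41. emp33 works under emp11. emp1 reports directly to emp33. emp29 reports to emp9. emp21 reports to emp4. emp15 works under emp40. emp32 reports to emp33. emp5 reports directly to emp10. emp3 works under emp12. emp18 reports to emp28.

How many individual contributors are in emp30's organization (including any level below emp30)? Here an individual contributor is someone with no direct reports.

2

The people in emp30's organization with no one reporting to them are emp37, emp38. That is 2.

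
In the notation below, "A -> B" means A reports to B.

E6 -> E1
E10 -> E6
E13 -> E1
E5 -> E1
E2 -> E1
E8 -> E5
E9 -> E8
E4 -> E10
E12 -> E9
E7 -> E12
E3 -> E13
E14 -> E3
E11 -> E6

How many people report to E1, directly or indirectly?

E1 directly manages E6, E13, E5, E2. Under E6: E11, E10, E4 (3). Under E13: E3, E14 (2). Under E5: E8, E9, E12, E7 (4). E2 has no reports. So E1's organization is 4 direct reports plus everyone under them: 4 + 3 + 5 + 1 = 13.

13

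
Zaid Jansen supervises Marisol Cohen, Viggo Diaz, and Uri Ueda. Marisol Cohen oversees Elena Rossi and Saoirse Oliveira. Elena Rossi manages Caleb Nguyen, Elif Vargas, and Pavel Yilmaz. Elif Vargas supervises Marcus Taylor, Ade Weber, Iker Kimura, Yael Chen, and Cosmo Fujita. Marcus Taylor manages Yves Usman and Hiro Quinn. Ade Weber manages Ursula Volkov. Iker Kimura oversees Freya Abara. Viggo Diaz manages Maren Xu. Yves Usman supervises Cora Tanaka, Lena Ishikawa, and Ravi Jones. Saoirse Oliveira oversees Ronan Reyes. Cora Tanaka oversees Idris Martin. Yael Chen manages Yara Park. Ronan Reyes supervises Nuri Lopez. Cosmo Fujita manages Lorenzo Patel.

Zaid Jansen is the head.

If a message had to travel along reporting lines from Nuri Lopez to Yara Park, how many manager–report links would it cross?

7

Nuri Lopez is 3 levels below Marisol Cohen, and Yara Park is 4 levels below Marisol Cohen (their lowest common manager). The shortest path runs up from Nuri Lopez to Marisol Cohen and back down to Yara Park: 3 + 4 = 7 links.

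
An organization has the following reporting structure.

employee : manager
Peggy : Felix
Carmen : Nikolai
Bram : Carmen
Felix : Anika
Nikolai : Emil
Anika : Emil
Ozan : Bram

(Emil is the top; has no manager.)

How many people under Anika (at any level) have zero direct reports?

The only person in Anika's organization with no one reporting to them is Peggy. That is 1.

1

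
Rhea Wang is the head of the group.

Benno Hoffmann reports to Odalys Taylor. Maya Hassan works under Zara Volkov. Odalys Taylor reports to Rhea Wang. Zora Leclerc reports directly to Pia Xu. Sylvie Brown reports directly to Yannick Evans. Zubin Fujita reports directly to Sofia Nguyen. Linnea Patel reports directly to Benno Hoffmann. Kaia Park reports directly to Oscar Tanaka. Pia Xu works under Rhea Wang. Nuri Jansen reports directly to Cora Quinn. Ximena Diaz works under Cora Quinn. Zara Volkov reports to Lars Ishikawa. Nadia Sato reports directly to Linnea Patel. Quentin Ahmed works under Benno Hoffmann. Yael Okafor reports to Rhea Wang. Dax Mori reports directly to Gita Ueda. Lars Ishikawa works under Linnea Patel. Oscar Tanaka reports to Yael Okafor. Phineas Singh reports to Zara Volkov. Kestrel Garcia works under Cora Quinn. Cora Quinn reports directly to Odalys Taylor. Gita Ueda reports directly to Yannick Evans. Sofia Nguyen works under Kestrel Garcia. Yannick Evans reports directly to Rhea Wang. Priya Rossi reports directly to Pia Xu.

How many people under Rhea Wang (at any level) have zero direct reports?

12

The people in Rhea Wang's organization with no one reporting to them are Zora Leclerc, Priya Rossi, Kaia Park, Nadia Sato, Maya Hassan, Phineas Singh, Quentin Ahmed, Ximena Diaz, Nuri Jansen, Zubin Fujita, Sylvie Brown, Dax Mori. That is 12.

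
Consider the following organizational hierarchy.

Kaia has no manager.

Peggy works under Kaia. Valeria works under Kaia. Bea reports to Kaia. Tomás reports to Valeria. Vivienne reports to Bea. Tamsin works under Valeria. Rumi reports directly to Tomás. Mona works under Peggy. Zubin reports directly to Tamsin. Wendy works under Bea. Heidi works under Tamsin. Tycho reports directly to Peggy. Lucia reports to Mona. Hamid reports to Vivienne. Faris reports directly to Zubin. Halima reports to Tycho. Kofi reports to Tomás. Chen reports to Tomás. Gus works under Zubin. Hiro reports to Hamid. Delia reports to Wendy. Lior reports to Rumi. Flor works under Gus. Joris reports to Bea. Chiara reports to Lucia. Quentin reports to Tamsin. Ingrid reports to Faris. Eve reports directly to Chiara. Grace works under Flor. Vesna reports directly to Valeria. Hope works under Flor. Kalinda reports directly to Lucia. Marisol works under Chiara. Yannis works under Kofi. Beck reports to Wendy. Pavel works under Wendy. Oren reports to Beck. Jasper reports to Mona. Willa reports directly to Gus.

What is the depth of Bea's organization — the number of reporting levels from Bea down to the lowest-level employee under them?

The longest chain under Bea runs Bea → Wendy → Beck → Oren, which is 3 levels below Bea.

3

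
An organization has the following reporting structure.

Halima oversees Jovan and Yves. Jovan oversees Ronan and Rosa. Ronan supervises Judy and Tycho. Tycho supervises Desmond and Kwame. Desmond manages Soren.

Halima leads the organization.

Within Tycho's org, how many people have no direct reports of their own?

2

The people in Tycho's organization with no one reporting to them are Kwame, Soren. That is 2.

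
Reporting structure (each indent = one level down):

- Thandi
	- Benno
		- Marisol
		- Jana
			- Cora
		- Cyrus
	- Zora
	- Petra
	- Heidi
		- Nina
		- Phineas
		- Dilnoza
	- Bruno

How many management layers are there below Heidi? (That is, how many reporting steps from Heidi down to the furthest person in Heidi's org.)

The longest chain under Heidi runs Heidi → Dilnoza, which is 1 level below Heidi.

1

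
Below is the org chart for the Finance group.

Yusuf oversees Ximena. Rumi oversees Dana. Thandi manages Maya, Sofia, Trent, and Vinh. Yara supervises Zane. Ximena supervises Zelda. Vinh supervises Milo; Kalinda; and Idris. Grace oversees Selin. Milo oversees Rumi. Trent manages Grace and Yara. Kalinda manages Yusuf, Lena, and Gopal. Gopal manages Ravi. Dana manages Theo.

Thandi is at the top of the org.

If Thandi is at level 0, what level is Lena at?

Chain from Lena up to Thandi: Lena → Kalinda → Vinh → Thandi. That is 3 steps up, so Lena is 3 levels below Thandi.

3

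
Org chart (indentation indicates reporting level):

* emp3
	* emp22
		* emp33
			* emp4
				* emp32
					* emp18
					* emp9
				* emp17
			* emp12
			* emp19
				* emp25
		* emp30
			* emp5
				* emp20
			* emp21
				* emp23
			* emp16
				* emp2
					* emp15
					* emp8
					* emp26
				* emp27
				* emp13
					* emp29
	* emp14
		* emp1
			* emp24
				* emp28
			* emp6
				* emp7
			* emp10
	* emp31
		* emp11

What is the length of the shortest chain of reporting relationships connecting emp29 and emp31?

6

emp29 is 5 levels below emp3, and emp31 is 1 level below emp3 (their lowest common manager). The shortest path runs up from emp29 to emp3 and back down to emp31: 5 + 1 = 6 links.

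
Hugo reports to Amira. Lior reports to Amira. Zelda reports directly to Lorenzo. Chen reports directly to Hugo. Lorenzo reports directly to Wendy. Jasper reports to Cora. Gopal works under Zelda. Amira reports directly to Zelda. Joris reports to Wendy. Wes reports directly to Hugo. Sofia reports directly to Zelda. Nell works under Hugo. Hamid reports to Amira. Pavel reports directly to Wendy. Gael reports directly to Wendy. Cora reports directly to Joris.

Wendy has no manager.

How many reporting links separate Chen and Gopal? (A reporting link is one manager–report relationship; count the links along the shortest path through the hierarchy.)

4

Chen is 3 levels below Zelda, and Gopal is 1 level below Zelda (their lowest common manager). The shortest path runs up from Chen to Zelda and back down to Gopal: 3 + 1 = 4 links.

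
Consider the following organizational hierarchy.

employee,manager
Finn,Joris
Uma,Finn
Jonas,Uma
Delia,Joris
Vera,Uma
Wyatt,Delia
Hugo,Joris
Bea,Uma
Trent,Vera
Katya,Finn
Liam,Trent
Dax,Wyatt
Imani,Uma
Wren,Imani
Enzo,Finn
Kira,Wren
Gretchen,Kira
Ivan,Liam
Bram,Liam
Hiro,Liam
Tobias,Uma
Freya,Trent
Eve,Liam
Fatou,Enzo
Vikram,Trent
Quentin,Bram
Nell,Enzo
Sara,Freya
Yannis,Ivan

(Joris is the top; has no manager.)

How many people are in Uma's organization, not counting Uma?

Uma directly manages Jonas, Vera, Bea, Imani, Tobias. Jonas has no reports. Under Vera: Trent, Vikram, Freya, Sara, Liam, Eve, Hiro, Bram, Quentin, Ivan, Yannis (11). Bea has no reports. Under Imani: Wren, Kira, Gretchen (3). Tobias has no reports. So Uma's organization is 5 direct reports plus everyone under them: 1 + 12 + 1 + 4 + 1 = 19.

19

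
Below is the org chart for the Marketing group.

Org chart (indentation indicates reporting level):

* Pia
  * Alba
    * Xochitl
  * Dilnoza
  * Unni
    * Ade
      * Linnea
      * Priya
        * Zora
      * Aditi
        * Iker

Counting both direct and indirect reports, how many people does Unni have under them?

6

Unni directly manages Ade. Under Ade: Aditi, Iker, Priya, Zora, Linnea (5). That's 6 in total.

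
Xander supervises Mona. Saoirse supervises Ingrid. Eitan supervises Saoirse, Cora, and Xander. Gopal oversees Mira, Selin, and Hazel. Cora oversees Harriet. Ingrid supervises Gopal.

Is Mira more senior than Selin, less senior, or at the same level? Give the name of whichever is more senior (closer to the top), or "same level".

Both Mira and Selin are 4 levels below Eitan.

same level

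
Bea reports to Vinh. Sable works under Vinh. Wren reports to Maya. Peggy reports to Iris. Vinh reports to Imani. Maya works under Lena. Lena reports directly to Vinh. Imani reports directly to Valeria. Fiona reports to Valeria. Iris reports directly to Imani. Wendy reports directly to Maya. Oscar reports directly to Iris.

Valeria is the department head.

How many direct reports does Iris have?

Iris directly manages Peggy, Oscar. That is 2 direct reports.

2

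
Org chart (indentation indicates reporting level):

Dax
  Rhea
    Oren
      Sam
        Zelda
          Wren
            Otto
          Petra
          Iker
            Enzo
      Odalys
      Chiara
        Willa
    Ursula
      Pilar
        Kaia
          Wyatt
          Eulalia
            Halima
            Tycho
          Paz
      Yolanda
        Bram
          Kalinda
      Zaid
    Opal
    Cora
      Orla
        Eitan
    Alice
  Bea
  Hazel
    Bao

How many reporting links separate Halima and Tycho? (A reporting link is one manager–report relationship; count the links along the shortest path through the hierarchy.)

Halima is 1 level below Eulalia, and Tycho is 1 level below Eulalia (their lowest common manager). The shortest path runs up from Halima to Eulalia and back down to Tycho: 1 + 1 = 2 links.

2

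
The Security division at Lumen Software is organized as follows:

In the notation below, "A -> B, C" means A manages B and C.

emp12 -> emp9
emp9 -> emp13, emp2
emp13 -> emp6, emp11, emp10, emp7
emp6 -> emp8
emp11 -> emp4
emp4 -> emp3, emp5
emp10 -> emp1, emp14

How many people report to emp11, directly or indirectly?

emp11 directly manages emp4. Under emp4: emp5, emp3 (2). That's 3 in total.

3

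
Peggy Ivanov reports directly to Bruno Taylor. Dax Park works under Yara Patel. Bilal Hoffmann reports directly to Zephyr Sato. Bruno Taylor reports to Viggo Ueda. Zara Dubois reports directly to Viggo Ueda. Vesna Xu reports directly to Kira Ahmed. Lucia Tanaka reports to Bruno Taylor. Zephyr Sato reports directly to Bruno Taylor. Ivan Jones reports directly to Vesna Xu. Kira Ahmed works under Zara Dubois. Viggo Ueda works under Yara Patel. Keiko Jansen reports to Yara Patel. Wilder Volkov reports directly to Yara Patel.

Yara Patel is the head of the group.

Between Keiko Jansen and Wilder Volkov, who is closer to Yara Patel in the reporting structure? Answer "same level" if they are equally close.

Both Keiko Jansen and Wilder Volkov are 1 level below Yara Patel.

same level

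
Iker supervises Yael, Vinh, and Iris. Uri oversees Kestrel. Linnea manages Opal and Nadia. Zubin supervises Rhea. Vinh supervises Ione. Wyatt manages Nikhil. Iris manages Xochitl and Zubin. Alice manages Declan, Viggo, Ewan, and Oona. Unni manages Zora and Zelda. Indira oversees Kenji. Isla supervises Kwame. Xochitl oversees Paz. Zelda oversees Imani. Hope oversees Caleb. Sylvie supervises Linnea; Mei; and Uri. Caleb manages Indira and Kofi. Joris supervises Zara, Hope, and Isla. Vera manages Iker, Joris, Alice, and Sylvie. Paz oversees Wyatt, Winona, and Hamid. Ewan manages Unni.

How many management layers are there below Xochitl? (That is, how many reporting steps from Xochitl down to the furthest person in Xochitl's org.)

The longest chain under Xochitl runs Xochitl → Paz → Wyatt → Nikhil, which is 3 levels below Xochitl.

3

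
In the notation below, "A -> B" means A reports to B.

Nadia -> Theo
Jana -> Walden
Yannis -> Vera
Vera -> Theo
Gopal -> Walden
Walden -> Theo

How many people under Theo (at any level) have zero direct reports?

4

The people in Theo's organization with no one reporting to them are Nadia, Jana, Gopal, Yannis. That is 4.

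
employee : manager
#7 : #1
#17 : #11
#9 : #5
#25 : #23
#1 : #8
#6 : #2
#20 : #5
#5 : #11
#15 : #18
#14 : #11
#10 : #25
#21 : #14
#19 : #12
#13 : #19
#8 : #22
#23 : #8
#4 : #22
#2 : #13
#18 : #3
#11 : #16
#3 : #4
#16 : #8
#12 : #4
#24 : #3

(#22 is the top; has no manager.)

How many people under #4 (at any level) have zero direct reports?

The people in #4's organization with no one reporting to them are #6, #24, #15. That is 3.

3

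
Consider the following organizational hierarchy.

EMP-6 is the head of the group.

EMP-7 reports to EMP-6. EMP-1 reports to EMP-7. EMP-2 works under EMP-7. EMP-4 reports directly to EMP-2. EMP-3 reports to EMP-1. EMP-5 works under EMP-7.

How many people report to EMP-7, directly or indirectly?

5

EMP-7 directly manages EMP-1, EMP-2, EMP-5. Under EMP-1: EMP-3 (1). Under EMP-2: EMP-4 (1). EMP-5 has no reports. So EMP-7's organization is 3 direct reports plus everyone under them: 2 + 2 + 1 = 5.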